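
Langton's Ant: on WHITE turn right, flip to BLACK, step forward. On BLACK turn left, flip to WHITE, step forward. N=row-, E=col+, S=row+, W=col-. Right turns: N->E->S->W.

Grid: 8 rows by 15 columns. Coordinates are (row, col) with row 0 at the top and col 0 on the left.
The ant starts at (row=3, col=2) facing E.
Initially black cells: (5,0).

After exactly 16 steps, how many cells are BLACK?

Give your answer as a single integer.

Answer: 9

Derivation:
Step 1: on WHITE (3,2): turn R to S, flip to black, move to (4,2). |black|=2
Step 2: on WHITE (4,2): turn R to W, flip to black, move to (4,1). |black|=3
Step 3: on WHITE (4,1): turn R to N, flip to black, move to (3,1). |black|=4
Step 4: on WHITE (3,1): turn R to E, flip to black, move to (3,2). |black|=5
Step 5: on BLACK (3,2): turn L to N, flip to white, move to (2,2). |black|=4
Step 6: on WHITE (2,2): turn R to E, flip to black, move to (2,3). |black|=5
Step 7: on WHITE (2,3): turn R to S, flip to black, move to (3,3). |black|=6
Step 8: on WHITE (3,3): turn R to W, flip to black, move to (3,2). |black|=7
Step 9: on WHITE (3,2): turn R to N, flip to black, move to (2,2). |black|=8
Step 10: on BLACK (2,2): turn L to W, flip to white, move to (2,1). |black|=7
Step 11: on WHITE (2,1): turn R to N, flip to black, move to (1,1). |black|=8
Step 12: on WHITE (1,1): turn R to E, flip to black, move to (1,2). |black|=9
Step 13: on WHITE (1,2): turn R to S, flip to black, move to (2,2). |black|=10
Step 14: on WHITE (2,2): turn R to W, flip to black, move to (2,1). |black|=11
Step 15: on BLACK (2,1): turn L to S, flip to white, move to (3,1). |black|=10
Step 16: on BLACK (3,1): turn L to E, flip to white, move to (3,2). |black|=9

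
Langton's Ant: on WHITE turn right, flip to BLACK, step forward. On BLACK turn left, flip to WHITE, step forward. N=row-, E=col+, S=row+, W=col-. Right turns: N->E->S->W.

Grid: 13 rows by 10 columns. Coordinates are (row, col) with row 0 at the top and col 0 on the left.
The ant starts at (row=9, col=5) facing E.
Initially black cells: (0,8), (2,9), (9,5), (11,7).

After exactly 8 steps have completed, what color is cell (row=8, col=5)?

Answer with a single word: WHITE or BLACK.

Answer: WHITE

Derivation:
Step 1: on BLACK (9,5): turn L to N, flip to white, move to (8,5). |black|=3
Step 2: on WHITE (8,5): turn R to E, flip to black, move to (8,6). |black|=4
Step 3: on WHITE (8,6): turn R to S, flip to black, move to (9,6). |black|=5
Step 4: on WHITE (9,6): turn R to W, flip to black, move to (9,5). |black|=6
Step 5: on WHITE (9,5): turn R to N, flip to black, move to (8,5). |black|=7
Step 6: on BLACK (8,5): turn L to W, flip to white, move to (8,4). |black|=6
Step 7: on WHITE (8,4): turn R to N, flip to black, move to (7,4). |black|=7
Step 8: on WHITE (7,4): turn R to E, flip to black, move to (7,5). |black|=8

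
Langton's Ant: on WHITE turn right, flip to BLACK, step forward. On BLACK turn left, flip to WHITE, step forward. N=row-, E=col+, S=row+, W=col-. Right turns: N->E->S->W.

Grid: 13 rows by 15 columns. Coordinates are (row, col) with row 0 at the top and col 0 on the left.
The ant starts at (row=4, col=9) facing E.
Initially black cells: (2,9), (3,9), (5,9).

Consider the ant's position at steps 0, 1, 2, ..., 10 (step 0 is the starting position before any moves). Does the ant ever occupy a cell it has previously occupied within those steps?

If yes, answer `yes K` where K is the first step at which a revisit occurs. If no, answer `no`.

Step 1: on WHITE (4,9): turn R to S, flip to black, move to (5,9). |black|=4 — new cell
Step 2: on BLACK (5,9): turn L to E, flip to white, move to (5,10). |black|=3 — new cell
Step 3: on WHITE (5,10): turn R to S, flip to black, move to (6,10). |black|=4 — new cell
Step 4: on WHITE (6,10): turn R to W, flip to black, move to (6,9). |black|=5 — new cell
Step 5: on WHITE (6,9): turn R to N, flip to black, move to (5,9). |black|=6 — REVISIT

Answer: yes 5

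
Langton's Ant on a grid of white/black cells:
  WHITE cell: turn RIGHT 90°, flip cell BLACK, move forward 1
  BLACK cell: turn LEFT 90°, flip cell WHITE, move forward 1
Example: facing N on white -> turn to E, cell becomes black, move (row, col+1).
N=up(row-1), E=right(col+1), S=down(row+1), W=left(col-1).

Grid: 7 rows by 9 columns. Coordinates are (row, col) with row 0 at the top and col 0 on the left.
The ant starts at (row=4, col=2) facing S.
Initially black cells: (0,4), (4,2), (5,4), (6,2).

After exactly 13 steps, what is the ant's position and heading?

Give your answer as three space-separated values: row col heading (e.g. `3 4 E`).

Step 1: on BLACK (4,2): turn L to E, flip to white, move to (4,3). |black|=3
Step 2: on WHITE (4,3): turn R to S, flip to black, move to (5,3). |black|=4
Step 3: on WHITE (5,3): turn R to W, flip to black, move to (5,2). |black|=5
Step 4: on WHITE (5,2): turn R to N, flip to black, move to (4,2). |black|=6
Step 5: on WHITE (4,2): turn R to E, flip to black, move to (4,3). |black|=7
Step 6: on BLACK (4,3): turn L to N, flip to white, move to (3,3). |black|=6
Step 7: on WHITE (3,3): turn R to E, flip to black, move to (3,4). |black|=7
Step 8: on WHITE (3,4): turn R to S, flip to black, move to (4,4). |black|=8
Step 9: on WHITE (4,4): turn R to W, flip to black, move to (4,3). |black|=9
Step 10: on WHITE (4,3): turn R to N, flip to black, move to (3,3). |black|=10
Step 11: on BLACK (3,3): turn L to W, flip to white, move to (3,2). |black|=9
Step 12: on WHITE (3,2): turn R to N, flip to black, move to (2,2). |black|=10
Step 13: on WHITE (2,2): turn R to E, flip to black, move to (2,3). |black|=11

Answer: 2 3 E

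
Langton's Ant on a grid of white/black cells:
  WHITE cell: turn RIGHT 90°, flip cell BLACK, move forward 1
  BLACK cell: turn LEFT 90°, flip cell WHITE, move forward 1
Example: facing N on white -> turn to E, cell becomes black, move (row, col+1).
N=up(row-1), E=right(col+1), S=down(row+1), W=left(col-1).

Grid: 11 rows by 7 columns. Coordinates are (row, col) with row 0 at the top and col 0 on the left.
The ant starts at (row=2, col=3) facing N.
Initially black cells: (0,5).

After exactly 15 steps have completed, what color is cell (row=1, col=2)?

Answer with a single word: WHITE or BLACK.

Step 1: on WHITE (2,3): turn R to E, flip to black, move to (2,4). |black|=2
Step 2: on WHITE (2,4): turn R to S, flip to black, move to (3,4). |black|=3
Step 3: on WHITE (3,4): turn R to W, flip to black, move to (3,3). |black|=4
Step 4: on WHITE (3,3): turn R to N, flip to black, move to (2,3). |black|=5
Step 5: on BLACK (2,3): turn L to W, flip to white, move to (2,2). |black|=4
Step 6: on WHITE (2,2): turn R to N, flip to black, move to (1,2). |black|=5
Step 7: on WHITE (1,2): turn R to E, flip to black, move to (1,3). |black|=6
Step 8: on WHITE (1,3): turn R to S, flip to black, move to (2,3). |black|=7
Step 9: on WHITE (2,3): turn R to W, flip to black, move to (2,2). |black|=8
Step 10: on BLACK (2,2): turn L to S, flip to white, move to (3,2). |black|=7
Step 11: on WHITE (3,2): turn R to W, flip to black, move to (3,1). |black|=8
Step 12: on WHITE (3,1): turn R to N, flip to black, move to (2,1). |black|=9
Step 13: on WHITE (2,1): turn R to E, flip to black, move to (2,2). |black|=10
Step 14: on WHITE (2,2): turn R to S, flip to black, move to (3,2). |black|=11
Step 15: on BLACK (3,2): turn L to E, flip to white, move to (3,3). |black|=10

Answer: BLACK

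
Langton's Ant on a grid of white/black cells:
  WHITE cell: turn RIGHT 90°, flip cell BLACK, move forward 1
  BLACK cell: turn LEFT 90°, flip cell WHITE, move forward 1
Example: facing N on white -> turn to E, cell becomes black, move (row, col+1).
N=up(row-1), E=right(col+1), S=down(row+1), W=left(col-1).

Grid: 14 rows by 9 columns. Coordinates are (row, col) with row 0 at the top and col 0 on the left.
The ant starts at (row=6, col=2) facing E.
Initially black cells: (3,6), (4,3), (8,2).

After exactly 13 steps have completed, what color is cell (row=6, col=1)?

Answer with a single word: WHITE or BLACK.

Step 1: on WHITE (6,2): turn R to S, flip to black, move to (7,2). |black|=4
Step 2: on WHITE (7,2): turn R to W, flip to black, move to (7,1). |black|=5
Step 3: on WHITE (7,1): turn R to N, flip to black, move to (6,1). |black|=6
Step 4: on WHITE (6,1): turn R to E, flip to black, move to (6,2). |black|=7
Step 5: on BLACK (6,2): turn L to N, flip to white, move to (5,2). |black|=6
Step 6: on WHITE (5,2): turn R to E, flip to black, move to (5,3). |black|=7
Step 7: on WHITE (5,3): turn R to S, flip to black, move to (6,3). |black|=8
Step 8: on WHITE (6,3): turn R to W, flip to black, move to (6,2). |black|=9
Step 9: on WHITE (6,2): turn R to N, flip to black, move to (5,2). |black|=10
Step 10: on BLACK (5,2): turn L to W, flip to white, move to (5,1). |black|=9
Step 11: on WHITE (5,1): turn R to N, flip to black, move to (4,1). |black|=10
Step 12: on WHITE (4,1): turn R to E, flip to black, move to (4,2). |black|=11
Step 13: on WHITE (4,2): turn R to S, flip to black, move to (5,2). |black|=12

Answer: BLACK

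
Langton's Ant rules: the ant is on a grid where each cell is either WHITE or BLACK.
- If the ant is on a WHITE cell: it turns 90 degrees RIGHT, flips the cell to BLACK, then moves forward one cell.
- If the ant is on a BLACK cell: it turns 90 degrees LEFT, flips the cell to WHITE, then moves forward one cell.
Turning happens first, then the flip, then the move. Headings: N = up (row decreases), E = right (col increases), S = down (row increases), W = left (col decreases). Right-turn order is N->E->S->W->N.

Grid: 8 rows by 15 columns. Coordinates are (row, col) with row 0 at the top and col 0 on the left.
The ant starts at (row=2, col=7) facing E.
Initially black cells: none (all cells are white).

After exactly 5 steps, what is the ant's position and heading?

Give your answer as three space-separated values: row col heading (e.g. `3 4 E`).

Answer: 1 7 N

Derivation:
Step 1: on WHITE (2,7): turn R to S, flip to black, move to (3,7). |black|=1
Step 2: on WHITE (3,7): turn R to W, flip to black, move to (3,6). |black|=2
Step 3: on WHITE (3,6): turn R to N, flip to black, move to (2,6). |black|=3
Step 4: on WHITE (2,6): turn R to E, flip to black, move to (2,7). |black|=4
Step 5: on BLACK (2,7): turn L to N, flip to white, move to (1,7). |black|=3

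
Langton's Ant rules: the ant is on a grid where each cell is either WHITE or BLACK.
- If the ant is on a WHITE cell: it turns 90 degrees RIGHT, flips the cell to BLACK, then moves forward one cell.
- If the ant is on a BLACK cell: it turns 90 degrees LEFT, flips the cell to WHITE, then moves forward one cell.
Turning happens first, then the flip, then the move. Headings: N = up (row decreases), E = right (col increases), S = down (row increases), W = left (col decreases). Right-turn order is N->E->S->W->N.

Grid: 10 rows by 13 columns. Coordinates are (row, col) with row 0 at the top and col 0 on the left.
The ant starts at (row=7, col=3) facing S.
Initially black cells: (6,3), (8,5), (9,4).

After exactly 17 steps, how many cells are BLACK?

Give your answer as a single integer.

Answer: 8

Derivation:
Step 1: on WHITE (7,3): turn R to W, flip to black, move to (7,2). |black|=4
Step 2: on WHITE (7,2): turn R to N, flip to black, move to (6,2). |black|=5
Step 3: on WHITE (6,2): turn R to E, flip to black, move to (6,3). |black|=6
Step 4: on BLACK (6,3): turn L to N, flip to white, move to (5,3). |black|=5
Step 5: on WHITE (5,3): turn R to E, flip to black, move to (5,4). |black|=6
Step 6: on WHITE (5,4): turn R to S, flip to black, move to (6,4). |black|=7
Step 7: on WHITE (6,4): turn R to W, flip to black, move to (6,3). |black|=8
Step 8: on WHITE (6,3): turn R to N, flip to black, move to (5,3). |black|=9
Step 9: on BLACK (5,3): turn L to W, flip to white, move to (5,2). |black|=8
Step 10: on WHITE (5,2): turn R to N, flip to black, move to (4,2). |black|=9
Step 11: on WHITE (4,2): turn R to E, flip to black, move to (4,3). |black|=10
Step 12: on WHITE (4,3): turn R to S, flip to black, move to (5,3). |black|=11
Step 13: on WHITE (5,3): turn R to W, flip to black, move to (5,2). |black|=12
Step 14: on BLACK (5,2): turn L to S, flip to white, move to (6,2). |black|=11
Step 15: on BLACK (6,2): turn L to E, flip to white, move to (6,3). |black|=10
Step 16: on BLACK (6,3): turn L to N, flip to white, move to (5,3). |black|=9
Step 17: on BLACK (5,3): turn L to W, flip to white, move to (5,2). |black|=8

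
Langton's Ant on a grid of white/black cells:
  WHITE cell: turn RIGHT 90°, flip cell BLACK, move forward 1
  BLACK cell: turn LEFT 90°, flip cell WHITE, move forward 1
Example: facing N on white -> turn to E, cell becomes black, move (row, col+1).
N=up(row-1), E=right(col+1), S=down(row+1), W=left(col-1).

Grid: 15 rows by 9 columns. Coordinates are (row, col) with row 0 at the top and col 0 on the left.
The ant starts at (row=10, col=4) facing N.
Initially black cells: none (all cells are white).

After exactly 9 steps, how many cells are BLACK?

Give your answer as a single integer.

Answer: 7

Derivation:
Step 1: on WHITE (10,4): turn R to E, flip to black, move to (10,5). |black|=1
Step 2: on WHITE (10,5): turn R to S, flip to black, move to (11,5). |black|=2
Step 3: on WHITE (11,5): turn R to W, flip to black, move to (11,4). |black|=3
Step 4: on WHITE (11,4): turn R to N, flip to black, move to (10,4). |black|=4
Step 5: on BLACK (10,4): turn L to W, flip to white, move to (10,3). |black|=3
Step 6: on WHITE (10,3): turn R to N, flip to black, move to (9,3). |black|=4
Step 7: on WHITE (9,3): turn R to E, flip to black, move to (9,4). |black|=5
Step 8: on WHITE (9,4): turn R to S, flip to black, move to (10,4). |black|=6
Step 9: on WHITE (10,4): turn R to W, flip to black, move to (10,3). |black|=7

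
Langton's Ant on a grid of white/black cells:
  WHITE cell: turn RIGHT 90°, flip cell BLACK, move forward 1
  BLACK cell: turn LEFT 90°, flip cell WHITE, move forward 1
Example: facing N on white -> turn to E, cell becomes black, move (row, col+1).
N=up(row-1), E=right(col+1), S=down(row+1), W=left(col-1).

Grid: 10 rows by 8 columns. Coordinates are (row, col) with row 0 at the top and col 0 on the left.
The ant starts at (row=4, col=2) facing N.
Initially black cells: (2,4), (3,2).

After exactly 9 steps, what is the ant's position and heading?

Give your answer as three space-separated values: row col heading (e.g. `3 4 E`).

Step 1: on WHITE (4,2): turn R to E, flip to black, move to (4,3). |black|=3
Step 2: on WHITE (4,3): turn R to S, flip to black, move to (5,3). |black|=4
Step 3: on WHITE (5,3): turn R to W, flip to black, move to (5,2). |black|=5
Step 4: on WHITE (5,2): turn R to N, flip to black, move to (4,2). |black|=6
Step 5: on BLACK (4,2): turn L to W, flip to white, move to (4,1). |black|=5
Step 6: on WHITE (4,1): turn R to N, flip to black, move to (3,1). |black|=6
Step 7: on WHITE (3,1): turn R to E, flip to black, move to (3,2). |black|=7
Step 8: on BLACK (3,2): turn L to N, flip to white, move to (2,2). |black|=6
Step 9: on WHITE (2,2): turn R to E, flip to black, move to (2,3). |black|=7

Answer: 2 3 E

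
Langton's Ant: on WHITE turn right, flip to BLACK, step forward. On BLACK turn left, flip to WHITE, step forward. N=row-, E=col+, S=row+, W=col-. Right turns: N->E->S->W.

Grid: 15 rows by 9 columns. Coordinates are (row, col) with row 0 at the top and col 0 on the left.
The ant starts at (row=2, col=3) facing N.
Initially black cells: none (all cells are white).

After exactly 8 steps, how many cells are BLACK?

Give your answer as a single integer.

Answer: 6

Derivation:
Step 1: on WHITE (2,3): turn R to E, flip to black, move to (2,4). |black|=1
Step 2: on WHITE (2,4): turn R to S, flip to black, move to (3,4). |black|=2
Step 3: on WHITE (3,4): turn R to W, flip to black, move to (3,3). |black|=3
Step 4: on WHITE (3,3): turn R to N, flip to black, move to (2,3). |black|=4
Step 5: on BLACK (2,3): turn L to W, flip to white, move to (2,2). |black|=3
Step 6: on WHITE (2,2): turn R to N, flip to black, move to (1,2). |black|=4
Step 7: on WHITE (1,2): turn R to E, flip to black, move to (1,3). |black|=5
Step 8: on WHITE (1,3): turn R to S, flip to black, move to (2,3). |black|=6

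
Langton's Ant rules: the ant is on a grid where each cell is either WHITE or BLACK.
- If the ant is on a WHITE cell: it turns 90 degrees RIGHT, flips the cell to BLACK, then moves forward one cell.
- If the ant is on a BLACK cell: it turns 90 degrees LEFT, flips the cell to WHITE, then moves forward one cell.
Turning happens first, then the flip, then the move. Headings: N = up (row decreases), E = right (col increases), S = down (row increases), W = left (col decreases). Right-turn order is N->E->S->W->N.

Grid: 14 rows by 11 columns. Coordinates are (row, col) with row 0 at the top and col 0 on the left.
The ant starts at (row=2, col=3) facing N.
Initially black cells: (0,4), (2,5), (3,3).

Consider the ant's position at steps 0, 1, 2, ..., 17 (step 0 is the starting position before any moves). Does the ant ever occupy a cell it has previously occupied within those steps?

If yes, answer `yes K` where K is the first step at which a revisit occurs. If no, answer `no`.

Step 1: on WHITE (2,3): turn R to E, flip to black, move to (2,4). |black|=4 — new cell
Step 2: on WHITE (2,4): turn R to S, flip to black, move to (3,4). |black|=5 — new cell
Step 3: on WHITE (3,4): turn R to W, flip to black, move to (3,3). |black|=6 — new cell
Step 4: on BLACK (3,3): turn L to S, flip to white, move to (4,3). |black|=5 — new cell
Step 5: on WHITE (4,3): turn R to W, flip to black, move to (4,2). |black|=6 — new cell
Step 6: on WHITE (4,2): turn R to N, flip to black, move to (3,2). |black|=7 — new cell
Step 7: on WHITE (3,2): turn R to E, flip to black, move to (3,3). |black|=8 — REVISIT

Answer: yes 7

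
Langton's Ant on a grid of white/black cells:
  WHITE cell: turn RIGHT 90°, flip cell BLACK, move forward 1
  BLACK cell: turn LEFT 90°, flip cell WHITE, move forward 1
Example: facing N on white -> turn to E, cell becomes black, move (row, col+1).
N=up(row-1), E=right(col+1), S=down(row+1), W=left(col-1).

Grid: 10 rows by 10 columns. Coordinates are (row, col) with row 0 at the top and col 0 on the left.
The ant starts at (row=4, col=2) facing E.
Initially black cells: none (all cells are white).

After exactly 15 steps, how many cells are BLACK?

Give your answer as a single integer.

Step 1: on WHITE (4,2): turn R to S, flip to black, move to (5,2). |black|=1
Step 2: on WHITE (5,2): turn R to W, flip to black, move to (5,1). |black|=2
Step 3: on WHITE (5,1): turn R to N, flip to black, move to (4,1). |black|=3
Step 4: on WHITE (4,1): turn R to E, flip to black, move to (4,2). |black|=4
Step 5: on BLACK (4,2): turn L to N, flip to white, move to (3,2). |black|=3
Step 6: on WHITE (3,2): turn R to E, flip to black, move to (3,3). |black|=4
Step 7: on WHITE (3,3): turn R to S, flip to black, move to (4,3). |black|=5
Step 8: on WHITE (4,3): turn R to W, flip to black, move to (4,2). |black|=6
Step 9: on WHITE (4,2): turn R to N, flip to black, move to (3,2). |black|=7
Step 10: on BLACK (3,2): turn L to W, flip to white, move to (3,1). |black|=6
Step 11: on WHITE (3,1): turn R to N, flip to black, move to (2,1). |black|=7
Step 12: on WHITE (2,1): turn R to E, flip to black, move to (2,2). |black|=8
Step 13: on WHITE (2,2): turn R to S, flip to black, move to (3,2). |black|=9
Step 14: on WHITE (3,2): turn R to W, flip to black, move to (3,1). |black|=10
Step 15: on BLACK (3,1): turn L to S, flip to white, move to (4,1). |black|=9

Answer: 9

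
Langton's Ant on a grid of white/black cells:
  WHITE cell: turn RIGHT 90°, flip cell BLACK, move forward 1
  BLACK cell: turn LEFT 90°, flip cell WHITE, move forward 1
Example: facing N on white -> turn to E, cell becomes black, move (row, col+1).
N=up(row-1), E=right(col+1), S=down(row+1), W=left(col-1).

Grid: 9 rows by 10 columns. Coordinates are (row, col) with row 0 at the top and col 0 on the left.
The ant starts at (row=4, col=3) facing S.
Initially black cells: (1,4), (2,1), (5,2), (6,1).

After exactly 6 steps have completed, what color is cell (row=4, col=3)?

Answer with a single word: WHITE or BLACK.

Answer: WHITE

Derivation:
Step 1: on WHITE (4,3): turn R to W, flip to black, move to (4,2). |black|=5
Step 2: on WHITE (4,2): turn R to N, flip to black, move to (3,2). |black|=6
Step 3: on WHITE (3,2): turn R to E, flip to black, move to (3,3). |black|=7
Step 4: on WHITE (3,3): turn R to S, flip to black, move to (4,3). |black|=8
Step 5: on BLACK (4,3): turn L to E, flip to white, move to (4,4). |black|=7
Step 6: on WHITE (4,4): turn R to S, flip to black, move to (5,4). |black|=8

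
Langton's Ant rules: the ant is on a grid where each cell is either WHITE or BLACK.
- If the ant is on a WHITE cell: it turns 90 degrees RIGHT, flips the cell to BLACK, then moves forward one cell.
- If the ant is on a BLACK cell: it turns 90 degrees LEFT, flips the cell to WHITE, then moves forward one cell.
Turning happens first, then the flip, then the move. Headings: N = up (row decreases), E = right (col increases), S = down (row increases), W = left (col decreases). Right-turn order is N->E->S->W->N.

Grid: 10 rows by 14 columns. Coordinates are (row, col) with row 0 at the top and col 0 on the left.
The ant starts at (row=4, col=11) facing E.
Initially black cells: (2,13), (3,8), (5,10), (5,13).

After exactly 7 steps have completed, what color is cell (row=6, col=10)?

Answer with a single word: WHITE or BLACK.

Answer: BLACK

Derivation:
Step 1: on WHITE (4,11): turn R to S, flip to black, move to (5,11). |black|=5
Step 2: on WHITE (5,11): turn R to W, flip to black, move to (5,10). |black|=6
Step 3: on BLACK (5,10): turn L to S, flip to white, move to (6,10). |black|=5
Step 4: on WHITE (6,10): turn R to W, flip to black, move to (6,9). |black|=6
Step 5: on WHITE (6,9): turn R to N, flip to black, move to (5,9). |black|=7
Step 6: on WHITE (5,9): turn R to E, flip to black, move to (5,10). |black|=8
Step 7: on WHITE (5,10): turn R to S, flip to black, move to (6,10). |black|=9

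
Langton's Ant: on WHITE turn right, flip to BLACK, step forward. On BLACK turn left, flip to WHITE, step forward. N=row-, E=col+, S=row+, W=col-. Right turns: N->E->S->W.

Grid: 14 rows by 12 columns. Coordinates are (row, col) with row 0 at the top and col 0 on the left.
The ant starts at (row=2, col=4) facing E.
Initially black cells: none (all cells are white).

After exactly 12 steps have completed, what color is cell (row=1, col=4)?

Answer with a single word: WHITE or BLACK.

Step 1: on WHITE (2,4): turn R to S, flip to black, move to (3,4). |black|=1
Step 2: on WHITE (3,4): turn R to W, flip to black, move to (3,3). |black|=2
Step 3: on WHITE (3,3): turn R to N, flip to black, move to (2,3). |black|=3
Step 4: on WHITE (2,3): turn R to E, flip to black, move to (2,4). |black|=4
Step 5: on BLACK (2,4): turn L to N, flip to white, move to (1,4). |black|=3
Step 6: on WHITE (1,4): turn R to E, flip to black, move to (1,5). |black|=4
Step 7: on WHITE (1,5): turn R to S, flip to black, move to (2,5). |black|=5
Step 8: on WHITE (2,5): turn R to W, flip to black, move to (2,4). |black|=6
Step 9: on WHITE (2,4): turn R to N, flip to black, move to (1,4). |black|=7
Step 10: on BLACK (1,4): turn L to W, flip to white, move to (1,3). |black|=6
Step 11: on WHITE (1,3): turn R to N, flip to black, move to (0,3). |black|=7
Step 12: on WHITE (0,3): turn R to E, flip to black, move to (0,4). |black|=8

Answer: WHITE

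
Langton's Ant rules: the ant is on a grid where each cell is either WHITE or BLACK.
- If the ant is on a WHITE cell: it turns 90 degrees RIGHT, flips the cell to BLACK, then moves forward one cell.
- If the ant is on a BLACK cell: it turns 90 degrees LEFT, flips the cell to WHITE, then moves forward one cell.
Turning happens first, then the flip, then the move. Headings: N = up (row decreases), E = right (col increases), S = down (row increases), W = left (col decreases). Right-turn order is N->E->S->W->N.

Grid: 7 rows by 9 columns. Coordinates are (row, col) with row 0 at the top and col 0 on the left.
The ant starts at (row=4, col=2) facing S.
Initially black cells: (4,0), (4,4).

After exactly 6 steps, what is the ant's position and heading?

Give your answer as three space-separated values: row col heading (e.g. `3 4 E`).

Answer: 5 3 S

Derivation:
Step 1: on WHITE (4,2): turn R to W, flip to black, move to (4,1). |black|=3
Step 2: on WHITE (4,1): turn R to N, flip to black, move to (3,1). |black|=4
Step 3: on WHITE (3,1): turn R to E, flip to black, move to (3,2). |black|=5
Step 4: on WHITE (3,2): turn R to S, flip to black, move to (4,2). |black|=6
Step 5: on BLACK (4,2): turn L to E, flip to white, move to (4,3). |black|=5
Step 6: on WHITE (4,3): turn R to S, flip to black, move to (5,3). |black|=6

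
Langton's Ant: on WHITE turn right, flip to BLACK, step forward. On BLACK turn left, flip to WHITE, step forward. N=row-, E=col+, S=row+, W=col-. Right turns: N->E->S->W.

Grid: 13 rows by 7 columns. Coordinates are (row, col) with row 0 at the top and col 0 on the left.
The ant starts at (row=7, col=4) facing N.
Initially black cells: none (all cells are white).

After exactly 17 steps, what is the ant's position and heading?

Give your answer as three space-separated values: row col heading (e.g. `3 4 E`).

Step 1: on WHITE (7,4): turn R to E, flip to black, move to (7,5). |black|=1
Step 2: on WHITE (7,5): turn R to S, flip to black, move to (8,5). |black|=2
Step 3: on WHITE (8,5): turn R to W, flip to black, move to (8,4). |black|=3
Step 4: on WHITE (8,4): turn R to N, flip to black, move to (7,4). |black|=4
Step 5: on BLACK (7,4): turn L to W, flip to white, move to (7,3). |black|=3
Step 6: on WHITE (7,3): turn R to N, flip to black, move to (6,3). |black|=4
Step 7: on WHITE (6,3): turn R to E, flip to black, move to (6,4). |black|=5
Step 8: on WHITE (6,4): turn R to S, flip to black, move to (7,4). |black|=6
Step 9: on WHITE (7,4): turn R to W, flip to black, move to (7,3). |black|=7
Step 10: on BLACK (7,3): turn L to S, flip to white, move to (8,3). |black|=6
Step 11: on WHITE (8,3): turn R to W, flip to black, move to (8,2). |black|=7
Step 12: on WHITE (8,2): turn R to N, flip to black, move to (7,2). |black|=8
Step 13: on WHITE (7,2): turn R to E, flip to black, move to (7,3). |black|=9
Step 14: on WHITE (7,3): turn R to S, flip to black, move to (8,3). |black|=10
Step 15: on BLACK (8,3): turn L to E, flip to white, move to (8,4). |black|=9
Step 16: on BLACK (8,4): turn L to N, flip to white, move to (7,4). |black|=8
Step 17: on BLACK (7,4): turn L to W, flip to white, move to (7,3). |black|=7

Answer: 7 3 W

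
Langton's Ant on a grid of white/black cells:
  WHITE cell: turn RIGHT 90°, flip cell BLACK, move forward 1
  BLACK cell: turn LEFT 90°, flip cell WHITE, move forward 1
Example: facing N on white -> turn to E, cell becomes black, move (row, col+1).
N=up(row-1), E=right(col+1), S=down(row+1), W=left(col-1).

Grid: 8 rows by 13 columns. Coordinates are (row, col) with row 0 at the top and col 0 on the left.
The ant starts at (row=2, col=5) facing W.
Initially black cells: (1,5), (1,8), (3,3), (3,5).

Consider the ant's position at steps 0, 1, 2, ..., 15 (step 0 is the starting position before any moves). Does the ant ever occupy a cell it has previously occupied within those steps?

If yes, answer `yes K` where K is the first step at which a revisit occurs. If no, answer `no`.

Step 1: on WHITE (2,5): turn R to N, flip to black, move to (1,5). |black|=5 — new cell
Step 2: on BLACK (1,5): turn L to W, flip to white, move to (1,4). |black|=4 — new cell
Step 3: on WHITE (1,4): turn R to N, flip to black, move to (0,4). |black|=5 — new cell
Step 4: on WHITE (0,4): turn R to E, flip to black, move to (0,5). |black|=6 — new cell
Step 5: on WHITE (0,5): turn R to S, flip to black, move to (1,5). |black|=7 — REVISIT

Answer: yes 5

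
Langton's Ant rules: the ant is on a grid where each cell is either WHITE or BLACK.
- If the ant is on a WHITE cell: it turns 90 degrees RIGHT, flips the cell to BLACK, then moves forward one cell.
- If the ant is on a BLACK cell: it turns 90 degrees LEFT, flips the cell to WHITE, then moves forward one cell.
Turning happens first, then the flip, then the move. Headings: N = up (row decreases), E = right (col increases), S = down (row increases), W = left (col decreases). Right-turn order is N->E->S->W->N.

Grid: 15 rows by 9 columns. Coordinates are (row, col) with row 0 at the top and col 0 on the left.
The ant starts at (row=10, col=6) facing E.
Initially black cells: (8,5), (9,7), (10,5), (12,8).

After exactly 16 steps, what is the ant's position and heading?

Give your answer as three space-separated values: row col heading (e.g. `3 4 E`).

Answer: 10 4 W

Derivation:
Step 1: on WHITE (10,6): turn R to S, flip to black, move to (11,6). |black|=5
Step 2: on WHITE (11,6): turn R to W, flip to black, move to (11,5). |black|=6
Step 3: on WHITE (11,5): turn R to N, flip to black, move to (10,5). |black|=7
Step 4: on BLACK (10,5): turn L to W, flip to white, move to (10,4). |black|=6
Step 5: on WHITE (10,4): turn R to N, flip to black, move to (9,4). |black|=7
Step 6: on WHITE (9,4): turn R to E, flip to black, move to (9,5). |black|=8
Step 7: on WHITE (9,5): turn R to S, flip to black, move to (10,5). |black|=9
Step 8: on WHITE (10,5): turn R to W, flip to black, move to (10,4). |black|=10
Step 9: on BLACK (10,4): turn L to S, flip to white, move to (11,4). |black|=9
Step 10: on WHITE (11,4): turn R to W, flip to black, move to (11,3). |black|=10
Step 11: on WHITE (11,3): turn R to N, flip to black, move to (10,3). |black|=11
Step 12: on WHITE (10,3): turn R to E, flip to black, move to (10,4). |black|=12
Step 13: on WHITE (10,4): turn R to S, flip to black, move to (11,4). |black|=13
Step 14: on BLACK (11,4): turn L to E, flip to white, move to (11,5). |black|=12
Step 15: on BLACK (11,5): turn L to N, flip to white, move to (10,5). |black|=11
Step 16: on BLACK (10,5): turn L to W, flip to white, move to (10,4). |black|=10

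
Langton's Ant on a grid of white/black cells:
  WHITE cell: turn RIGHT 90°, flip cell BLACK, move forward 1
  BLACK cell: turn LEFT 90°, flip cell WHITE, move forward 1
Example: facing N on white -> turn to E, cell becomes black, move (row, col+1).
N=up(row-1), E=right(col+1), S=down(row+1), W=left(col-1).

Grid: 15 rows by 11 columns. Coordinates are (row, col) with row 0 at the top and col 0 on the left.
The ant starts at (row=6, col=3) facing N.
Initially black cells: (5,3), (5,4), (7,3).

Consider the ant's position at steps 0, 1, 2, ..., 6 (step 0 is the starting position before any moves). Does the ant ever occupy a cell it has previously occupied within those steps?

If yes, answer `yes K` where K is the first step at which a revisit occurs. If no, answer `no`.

Step 1: on WHITE (6,3): turn R to E, flip to black, move to (6,4). |black|=4 — new cell
Step 2: on WHITE (6,4): turn R to S, flip to black, move to (7,4). |black|=5 — new cell
Step 3: on WHITE (7,4): turn R to W, flip to black, move to (7,3). |black|=6 — new cell
Step 4: on BLACK (7,3): turn L to S, flip to white, move to (8,3). |black|=5 — new cell
Step 5: on WHITE (8,3): turn R to W, flip to black, move to (8,2). |black|=6 — new cell
Step 6: on WHITE (8,2): turn R to N, flip to black, move to (7,2). |black|=7 — new cell
No revisit within 6 steps.

Answer: no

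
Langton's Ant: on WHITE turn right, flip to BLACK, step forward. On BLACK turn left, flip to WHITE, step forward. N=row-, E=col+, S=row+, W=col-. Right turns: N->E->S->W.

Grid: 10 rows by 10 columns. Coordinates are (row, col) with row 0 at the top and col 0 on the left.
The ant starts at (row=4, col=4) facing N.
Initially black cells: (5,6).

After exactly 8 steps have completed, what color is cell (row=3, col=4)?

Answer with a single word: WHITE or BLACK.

Step 1: on WHITE (4,4): turn R to E, flip to black, move to (4,5). |black|=2
Step 2: on WHITE (4,5): turn R to S, flip to black, move to (5,5). |black|=3
Step 3: on WHITE (5,5): turn R to W, flip to black, move to (5,4). |black|=4
Step 4: on WHITE (5,4): turn R to N, flip to black, move to (4,4). |black|=5
Step 5: on BLACK (4,4): turn L to W, flip to white, move to (4,3). |black|=4
Step 6: on WHITE (4,3): turn R to N, flip to black, move to (3,3). |black|=5
Step 7: on WHITE (3,3): turn R to E, flip to black, move to (3,4). |black|=6
Step 8: on WHITE (3,4): turn R to S, flip to black, move to (4,4). |black|=7

Answer: BLACK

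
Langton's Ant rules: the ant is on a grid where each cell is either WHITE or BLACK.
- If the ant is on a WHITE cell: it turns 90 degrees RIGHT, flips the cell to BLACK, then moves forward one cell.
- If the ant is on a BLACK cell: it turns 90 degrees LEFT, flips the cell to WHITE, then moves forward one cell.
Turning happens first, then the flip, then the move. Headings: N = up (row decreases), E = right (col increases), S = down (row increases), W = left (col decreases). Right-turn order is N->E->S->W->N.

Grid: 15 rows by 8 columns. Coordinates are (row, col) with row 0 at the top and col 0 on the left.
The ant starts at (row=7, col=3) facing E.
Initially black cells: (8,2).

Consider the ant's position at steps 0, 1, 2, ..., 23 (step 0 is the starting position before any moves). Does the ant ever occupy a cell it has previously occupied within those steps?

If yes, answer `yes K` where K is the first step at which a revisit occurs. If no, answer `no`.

Answer: yes 6

Derivation:
Step 1: on WHITE (7,3): turn R to S, flip to black, move to (8,3). |black|=2 — new cell
Step 2: on WHITE (8,3): turn R to W, flip to black, move to (8,2). |black|=3 — new cell
Step 3: on BLACK (8,2): turn L to S, flip to white, move to (9,2). |black|=2 — new cell
Step 4: on WHITE (9,2): turn R to W, flip to black, move to (9,1). |black|=3 — new cell
Step 5: on WHITE (9,1): turn R to N, flip to black, move to (8,1). |black|=4 — new cell
Step 6: on WHITE (8,1): turn R to E, flip to black, move to (8,2). |black|=5 — REVISIT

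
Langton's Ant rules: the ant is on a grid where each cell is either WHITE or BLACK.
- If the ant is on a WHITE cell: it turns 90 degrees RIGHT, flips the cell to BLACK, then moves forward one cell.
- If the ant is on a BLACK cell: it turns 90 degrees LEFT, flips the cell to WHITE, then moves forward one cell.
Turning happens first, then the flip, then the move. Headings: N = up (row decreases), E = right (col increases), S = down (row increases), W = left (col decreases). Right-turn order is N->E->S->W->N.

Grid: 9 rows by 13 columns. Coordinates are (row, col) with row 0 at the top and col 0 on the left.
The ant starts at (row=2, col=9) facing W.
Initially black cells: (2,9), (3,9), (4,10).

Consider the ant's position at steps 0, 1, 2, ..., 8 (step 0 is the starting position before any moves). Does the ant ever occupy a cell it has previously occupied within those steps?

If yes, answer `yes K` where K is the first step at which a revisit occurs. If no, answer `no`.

Step 1: on BLACK (2,9): turn L to S, flip to white, move to (3,9). |black|=2 — new cell
Step 2: on BLACK (3,9): turn L to E, flip to white, move to (3,10). |black|=1 — new cell
Step 3: on WHITE (3,10): turn R to S, flip to black, move to (4,10). |black|=2 — new cell
Step 4: on BLACK (4,10): turn L to E, flip to white, move to (4,11). |black|=1 — new cell
Step 5: on WHITE (4,11): turn R to S, flip to black, move to (5,11). |black|=2 — new cell
Step 6: on WHITE (5,11): turn R to W, flip to black, move to (5,10). |black|=3 — new cell
Step 7: on WHITE (5,10): turn R to N, flip to black, move to (4,10). |black|=4 — REVISIT

Answer: yes 7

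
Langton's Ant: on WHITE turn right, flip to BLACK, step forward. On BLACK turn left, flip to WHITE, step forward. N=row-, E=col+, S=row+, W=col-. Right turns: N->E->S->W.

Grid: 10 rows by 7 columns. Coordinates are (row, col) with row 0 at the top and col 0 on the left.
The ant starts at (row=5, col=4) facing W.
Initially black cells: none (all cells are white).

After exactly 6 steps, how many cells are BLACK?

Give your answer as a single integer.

Step 1: on WHITE (5,4): turn R to N, flip to black, move to (4,4). |black|=1
Step 2: on WHITE (4,4): turn R to E, flip to black, move to (4,5). |black|=2
Step 3: on WHITE (4,5): turn R to S, flip to black, move to (5,5). |black|=3
Step 4: on WHITE (5,5): turn R to W, flip to black, move to (5,4). |black|=4
Step 5: on BLACK (5,4): turn L to S, flip to white, move to (6,4). |black|=3
Step 6: on WHITE (6,4): turn R to W, flip to black, move to (6,3). |black|=4

Answer: 4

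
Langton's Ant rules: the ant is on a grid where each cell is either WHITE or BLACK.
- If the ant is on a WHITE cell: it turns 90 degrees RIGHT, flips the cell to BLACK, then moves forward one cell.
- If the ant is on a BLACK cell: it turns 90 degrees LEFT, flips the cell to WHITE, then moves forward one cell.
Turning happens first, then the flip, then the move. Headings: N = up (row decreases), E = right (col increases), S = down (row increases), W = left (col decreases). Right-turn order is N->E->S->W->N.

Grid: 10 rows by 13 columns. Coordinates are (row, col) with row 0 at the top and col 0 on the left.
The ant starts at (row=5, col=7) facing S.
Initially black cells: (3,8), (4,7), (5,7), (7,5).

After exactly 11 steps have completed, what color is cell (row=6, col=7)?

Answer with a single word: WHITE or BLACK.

Step 1: on BLACK (5,7): turn L to E, flip to white, move to (5,8). |black|=3
Step 2: on WHITE (5,8): turn R to S, flip to black, move to (6,8). |black|=4
Step 3: on WHITE (6,8): turn R to W, flip to black, move to (6,7). |black|=5
Step 4: on WHITE (6,7): turn R to N, flip to black, move to (5,7). |black|=6
Step 5: on WHITE (5,7): turn R to E, flip to black, move to (5,8). |black|=7
Step 6: on BLACK (5,8): turn L to N, flip to white, move to (4,8). |black|=6
Step 7: on WHITE (4,8): turn R to E, flip to black, move to (4,9). |black|=7
Step 8: on WHITE (4,9): turn R to S, flip to black, move to (5,9). |black|=8
Step 9: on WHITE (5,9): turn R to W, flip to black, move to (5,8). |black|=9
Step 10: on WHITE (5,8): turn R to N, flip to black, move to (4,8). |black|=10
Step 11: on BLACK (4,8): turn L to W, flip to white, move to (4,7). |black|=9

Answer: BLACK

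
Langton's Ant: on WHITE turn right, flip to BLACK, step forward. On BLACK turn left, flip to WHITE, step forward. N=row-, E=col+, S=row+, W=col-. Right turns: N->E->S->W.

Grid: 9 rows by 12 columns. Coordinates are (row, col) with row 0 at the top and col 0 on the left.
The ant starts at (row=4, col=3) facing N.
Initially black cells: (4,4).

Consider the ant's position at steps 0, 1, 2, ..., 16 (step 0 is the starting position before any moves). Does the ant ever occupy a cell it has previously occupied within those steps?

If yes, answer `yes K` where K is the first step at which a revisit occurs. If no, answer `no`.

Answer: yes 5

Derivation:
Step 1: on WHITE (4,3): turn R to E, flip to black, move to (4,4). |black|=2 — new cell
Step 2: on BLACK (4,4): turn L to N, flip to white, move to (3,4). |black|=1 — new cell
Step 3: on WHITE (3,4): turn R to E, flip to black, move to (3,5). |black|=2 — new cell
Step 4: on WHITE (3,5): turn R to S, flip to black, move to (4,5). |black|=3 — new cell
Step 5: on WHITE (4,5): turn R to W, flip to black, move to (4,4). |black|=4 — REVISIT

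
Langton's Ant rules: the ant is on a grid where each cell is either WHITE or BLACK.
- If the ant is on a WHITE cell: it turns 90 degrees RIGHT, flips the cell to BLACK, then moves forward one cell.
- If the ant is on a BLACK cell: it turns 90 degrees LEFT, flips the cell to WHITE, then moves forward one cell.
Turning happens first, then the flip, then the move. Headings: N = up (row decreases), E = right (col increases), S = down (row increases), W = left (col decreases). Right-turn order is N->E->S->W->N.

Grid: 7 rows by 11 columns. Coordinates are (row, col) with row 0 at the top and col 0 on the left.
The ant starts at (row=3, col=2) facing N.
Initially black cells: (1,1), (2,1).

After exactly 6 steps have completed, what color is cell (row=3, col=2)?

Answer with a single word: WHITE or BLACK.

Step 1: on WHITE (3,2): turn R to E, flip to black, move to (3,3). |black|=3
Step 2: on WHITE (3,3): turn R to S, flip to black, move to (4,3). |black|=4
Step 3: on WHITE (4,3): turn R to W, flip to black, move to (4,2). |black|=5
Step 4: on WHITE (4,2): turn R to N, flip to black, move to (3,2). |black|=6
Step 5: on BLACK (3,2): turn L to W, flip to white, move to (3,1). |black|=5
Step 6: on WHITE (3,1): turn R to N, flip to black, move to (2,1). |black|=6

Answer: WHITE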